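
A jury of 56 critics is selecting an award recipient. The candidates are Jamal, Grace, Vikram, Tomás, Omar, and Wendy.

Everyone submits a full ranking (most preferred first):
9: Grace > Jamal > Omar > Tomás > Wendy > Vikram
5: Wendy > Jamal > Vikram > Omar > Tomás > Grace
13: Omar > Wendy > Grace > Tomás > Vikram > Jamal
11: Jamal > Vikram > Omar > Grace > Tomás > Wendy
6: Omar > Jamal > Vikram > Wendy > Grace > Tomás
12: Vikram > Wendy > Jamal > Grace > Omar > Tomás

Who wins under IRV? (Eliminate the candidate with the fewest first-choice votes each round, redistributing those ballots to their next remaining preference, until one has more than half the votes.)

Round 1: Jamal 11, Grace 9, Vikram 12, Tomás 0, Omar 19, Wendy 5. Tomás eliminated.
Round 2: Jamal 11, Grace 9, Vikram 12, Omar 19, Wendy 5. Wendy eliminated.
Round 3: Jamal 16, Grace 9, Vikram 12, Omar 19. Grace eliminated.
Round 4: Jamal 25, Vikram 12, Omar 19. Vikram eliminated.
Round 5: Jamal 37, Omar 19. Jamal has a majority (≥29).

Jamal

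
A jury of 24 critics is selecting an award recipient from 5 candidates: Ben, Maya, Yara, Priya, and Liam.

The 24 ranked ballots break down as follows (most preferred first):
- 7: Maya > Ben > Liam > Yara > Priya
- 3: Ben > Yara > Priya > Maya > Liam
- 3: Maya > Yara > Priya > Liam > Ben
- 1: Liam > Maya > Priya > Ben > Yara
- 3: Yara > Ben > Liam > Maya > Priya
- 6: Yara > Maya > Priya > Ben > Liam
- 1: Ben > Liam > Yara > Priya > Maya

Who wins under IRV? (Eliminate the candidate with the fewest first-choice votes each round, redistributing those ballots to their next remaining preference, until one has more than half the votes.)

Round 1: Ben 4, Maya 10, Yara 9, Priya 0, Liam 1. Priya eliminated.
Round 2: Ben 4, Maya 10, Yara 9, Liam 1. Liam eliminated.
Round 3: Ben 4, Maya 11, Yara 9. Ben eliminated.
Round 4: Maya 11, Yara 13. Yara has a majority (≥13).

Yara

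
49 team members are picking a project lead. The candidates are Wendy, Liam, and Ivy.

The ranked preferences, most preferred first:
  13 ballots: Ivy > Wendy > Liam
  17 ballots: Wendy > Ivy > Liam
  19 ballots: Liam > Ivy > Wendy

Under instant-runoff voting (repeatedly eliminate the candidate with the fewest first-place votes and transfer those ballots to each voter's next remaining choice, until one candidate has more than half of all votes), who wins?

Round 1: Wendy 17, Liam 19, Ivy 13. Ivy eliminated.
Round 2: Wendy 30, Liam 19. Wendy has a majority (≥25).

Wendy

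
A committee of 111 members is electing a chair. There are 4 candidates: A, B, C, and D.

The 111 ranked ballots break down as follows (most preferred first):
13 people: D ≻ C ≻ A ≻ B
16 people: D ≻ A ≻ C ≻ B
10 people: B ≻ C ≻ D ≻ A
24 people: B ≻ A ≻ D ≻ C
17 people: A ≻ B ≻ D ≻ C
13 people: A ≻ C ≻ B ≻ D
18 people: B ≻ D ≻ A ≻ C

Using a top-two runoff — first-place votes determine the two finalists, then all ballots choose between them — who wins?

Round 1 first-place votes: A 30, B 52, C 0, D 29. B and A advance.
Runoff: B is ranked above A on 52 ballots, A above B on 59.

A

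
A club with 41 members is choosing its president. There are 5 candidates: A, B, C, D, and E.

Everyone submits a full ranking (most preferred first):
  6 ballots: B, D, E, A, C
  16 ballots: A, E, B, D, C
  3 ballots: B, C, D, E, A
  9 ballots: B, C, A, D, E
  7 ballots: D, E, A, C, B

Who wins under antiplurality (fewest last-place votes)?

D

Last-place votes: A 3, B 7, C 22, D 0, E 9.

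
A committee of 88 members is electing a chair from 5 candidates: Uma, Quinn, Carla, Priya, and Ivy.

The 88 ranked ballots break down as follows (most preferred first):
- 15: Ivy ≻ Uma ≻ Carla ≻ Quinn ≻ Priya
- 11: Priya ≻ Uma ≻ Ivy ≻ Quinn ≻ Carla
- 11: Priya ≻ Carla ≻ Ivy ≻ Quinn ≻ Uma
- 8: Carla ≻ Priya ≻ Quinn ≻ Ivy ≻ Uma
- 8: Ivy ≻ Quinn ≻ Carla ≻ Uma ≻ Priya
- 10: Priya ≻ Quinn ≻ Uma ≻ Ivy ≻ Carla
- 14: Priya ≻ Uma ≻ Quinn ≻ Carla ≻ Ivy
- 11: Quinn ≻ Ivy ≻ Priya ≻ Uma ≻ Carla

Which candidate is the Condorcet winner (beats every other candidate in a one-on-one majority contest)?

Priya vs Uma: 65–23
Priya vs Quinn: 54–34
Priya vs Carla: 57–31
Priya vs Ivy: 54–34
Priya beats every other candidate.

Priya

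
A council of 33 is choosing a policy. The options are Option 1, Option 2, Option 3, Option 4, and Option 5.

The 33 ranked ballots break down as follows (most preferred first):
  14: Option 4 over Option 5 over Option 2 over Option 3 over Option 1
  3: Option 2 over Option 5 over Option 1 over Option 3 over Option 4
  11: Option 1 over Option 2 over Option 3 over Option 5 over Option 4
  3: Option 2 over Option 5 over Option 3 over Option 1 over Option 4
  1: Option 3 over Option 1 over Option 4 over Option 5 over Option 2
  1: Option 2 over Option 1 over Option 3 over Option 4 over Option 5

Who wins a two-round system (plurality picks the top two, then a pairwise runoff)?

Option 1

Round 1 first-place votes: Option 1 11, Option 2 7, Option 3 1, Option 4 14, Option 5 0. Option 4 and Option 1 advance.
Runoff: Option 4 is ranked above Option 1 on 14 ballots, Option 1 above Option 4 on 19.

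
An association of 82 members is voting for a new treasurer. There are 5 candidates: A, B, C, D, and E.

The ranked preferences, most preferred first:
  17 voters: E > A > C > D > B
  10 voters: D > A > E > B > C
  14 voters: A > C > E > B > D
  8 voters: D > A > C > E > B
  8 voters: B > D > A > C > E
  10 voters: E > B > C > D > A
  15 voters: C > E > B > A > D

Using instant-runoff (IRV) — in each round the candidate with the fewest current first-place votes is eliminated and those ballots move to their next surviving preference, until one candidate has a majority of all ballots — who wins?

Round 1: A 14, B 8, C 15, D 18, E 27. B eliminated.
Round 2: A 14, C 15, D 26, E 27. A eliminated.
Round 3: C 29, D 26, E 27. D eliminated.
Round 4: C 45, E 37. C has a majority (≥42).

C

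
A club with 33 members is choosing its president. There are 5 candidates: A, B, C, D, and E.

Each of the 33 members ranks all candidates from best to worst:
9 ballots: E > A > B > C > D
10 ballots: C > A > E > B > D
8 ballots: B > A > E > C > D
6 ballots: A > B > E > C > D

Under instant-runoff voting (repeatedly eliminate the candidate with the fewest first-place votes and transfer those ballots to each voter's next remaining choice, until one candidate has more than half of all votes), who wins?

Round 1: A 6, B 8, C 10, D 0, E 9. D eliminated.
Round 2: A 6, B 8, C 10, E 9. A eliminated.
Round 3: B 14, C 10, E 9. E eliminated.
Round 4: B 23, C 10. B has a majority (≥17).

B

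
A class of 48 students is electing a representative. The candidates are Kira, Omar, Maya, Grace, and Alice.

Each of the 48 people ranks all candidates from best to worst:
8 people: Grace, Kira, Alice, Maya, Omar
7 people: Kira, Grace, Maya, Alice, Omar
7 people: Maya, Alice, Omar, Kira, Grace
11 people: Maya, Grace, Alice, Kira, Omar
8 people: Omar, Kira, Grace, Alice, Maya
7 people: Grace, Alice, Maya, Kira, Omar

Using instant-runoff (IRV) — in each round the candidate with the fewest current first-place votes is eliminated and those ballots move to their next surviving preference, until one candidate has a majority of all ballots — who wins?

Grace

Round 1: Kira 7, Omar 8, Maya 18, Grace 15, Alice 0. Alice eliminated.
Round 2: Kira 7, Omar 8, Maya 18, Grace 15. Kira eliminated.
Round 3: Omar 8, Maya 18, Grace 22. Omar eliminated.
Round 4: Maya 18, Grace 30. Grace has a majority (≥25).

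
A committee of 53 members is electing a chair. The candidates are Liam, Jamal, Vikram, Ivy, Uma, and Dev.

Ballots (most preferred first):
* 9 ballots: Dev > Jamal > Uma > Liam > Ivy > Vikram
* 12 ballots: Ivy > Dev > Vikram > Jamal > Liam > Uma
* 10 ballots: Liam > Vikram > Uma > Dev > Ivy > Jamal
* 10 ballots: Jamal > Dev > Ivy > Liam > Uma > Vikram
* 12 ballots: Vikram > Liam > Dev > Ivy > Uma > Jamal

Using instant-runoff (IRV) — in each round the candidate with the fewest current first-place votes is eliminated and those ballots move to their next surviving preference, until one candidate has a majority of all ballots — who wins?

Round 1: Liam 10, Jamal 10, Vikram 12, Ivy 12, Uma 0, Dev 9. Uma eliminated.
Round 2: Liam 10, Jamal 10, Vikram 12, Ivy 12, Dev 9. Dev eliminated.
Round 3: Liam 10, Jamal 19, Vikram 12, Ivy 12. Liam eliminated.
Round 4: Jamal 19, Vikram 22, Ivy 12. Ivy eliminated.
Round 5: Jamal 19, Vikram 34. Vikram has a majority (≥27).

Vikram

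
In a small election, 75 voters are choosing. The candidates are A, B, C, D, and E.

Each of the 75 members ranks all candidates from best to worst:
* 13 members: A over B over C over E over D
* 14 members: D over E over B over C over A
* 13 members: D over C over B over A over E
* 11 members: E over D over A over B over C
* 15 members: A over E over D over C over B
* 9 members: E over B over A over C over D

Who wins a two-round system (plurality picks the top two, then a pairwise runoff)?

D

Round 1 first-place votes: A 28, B 0, C 0, D 27, E 20. A and D advance.
Runoff: A is ranked above D on 37 ballots, D above A on 38.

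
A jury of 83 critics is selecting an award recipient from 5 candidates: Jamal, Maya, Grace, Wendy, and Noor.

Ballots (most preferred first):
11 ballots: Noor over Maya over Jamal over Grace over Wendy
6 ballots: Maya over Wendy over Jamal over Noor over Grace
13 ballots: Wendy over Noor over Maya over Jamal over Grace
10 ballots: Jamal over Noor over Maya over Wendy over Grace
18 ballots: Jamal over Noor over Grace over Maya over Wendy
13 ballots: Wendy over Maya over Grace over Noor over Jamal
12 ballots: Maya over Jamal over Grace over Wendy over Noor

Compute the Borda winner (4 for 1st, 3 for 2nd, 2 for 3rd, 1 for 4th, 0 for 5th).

Maya

Jamal: 11×2 + 6×2 + 13×1 + 10×4 + 18×4 + 13×0 + 12×3 = 195
Maya: 11×3 + 6×4 + 13×2 + 10×2 + 18×1 + 13×3 + 12×4 = 208
Grace: 11×1 + 6×0 + 13×0 + 10×0 + 18×2 + 13×2 + 12×2 = 97
Wendy: 11×0 + 6×3 + 13×4 + 10×1 + 18×0 + 13×4 + 12×1 = 144
Noor: 11×4 + 6×1 + 13×3 + 10×3 + 18×3 + 13×1 + 12×0 = 186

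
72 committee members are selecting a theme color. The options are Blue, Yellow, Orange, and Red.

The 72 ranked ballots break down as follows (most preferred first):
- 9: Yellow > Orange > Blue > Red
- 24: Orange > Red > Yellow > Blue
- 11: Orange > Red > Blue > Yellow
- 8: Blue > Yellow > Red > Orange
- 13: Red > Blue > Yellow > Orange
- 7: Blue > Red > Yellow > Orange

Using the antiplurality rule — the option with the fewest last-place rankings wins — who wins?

Last-place votes: Blue 24, Yellow 11, Orange 28, Red 9.

Red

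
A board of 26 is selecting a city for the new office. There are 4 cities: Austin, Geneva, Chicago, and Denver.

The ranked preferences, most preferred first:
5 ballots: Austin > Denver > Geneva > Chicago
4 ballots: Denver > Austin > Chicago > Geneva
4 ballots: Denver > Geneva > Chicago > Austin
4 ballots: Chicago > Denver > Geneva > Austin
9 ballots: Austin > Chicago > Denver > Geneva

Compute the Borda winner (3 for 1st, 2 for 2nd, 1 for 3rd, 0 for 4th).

Austin: 5×3 + 4×2 + 4×0 + 4×0 + 9×3 = 50
Geneva: 5×1 + 4×0 + 4×2 + 4×1 + 9×0 = 17
Chicago: 5×0 + 4×1 + 4×1 + 4×3 + 9×2 = 38
Denver: 5×2 + 4×3 + 4×3 + 4×2 + 9×1 = 51

Denver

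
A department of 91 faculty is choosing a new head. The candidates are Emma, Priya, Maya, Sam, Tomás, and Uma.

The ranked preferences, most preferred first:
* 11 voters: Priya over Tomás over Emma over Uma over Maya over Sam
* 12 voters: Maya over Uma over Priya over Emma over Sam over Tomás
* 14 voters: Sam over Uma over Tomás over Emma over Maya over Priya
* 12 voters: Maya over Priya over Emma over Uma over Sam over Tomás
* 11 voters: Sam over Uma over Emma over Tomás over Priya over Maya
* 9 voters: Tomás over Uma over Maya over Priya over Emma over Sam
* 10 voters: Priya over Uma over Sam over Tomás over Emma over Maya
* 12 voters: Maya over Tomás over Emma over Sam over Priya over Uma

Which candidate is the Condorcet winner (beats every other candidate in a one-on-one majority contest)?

Uma vs Emma: 56–35
Uma vs Priya: 46–45
Uma vs Maya: 55–36
Uma vs Sam: 54–37
Uma vs Tomás: 59–32
Uma beats every other candidate.

Uma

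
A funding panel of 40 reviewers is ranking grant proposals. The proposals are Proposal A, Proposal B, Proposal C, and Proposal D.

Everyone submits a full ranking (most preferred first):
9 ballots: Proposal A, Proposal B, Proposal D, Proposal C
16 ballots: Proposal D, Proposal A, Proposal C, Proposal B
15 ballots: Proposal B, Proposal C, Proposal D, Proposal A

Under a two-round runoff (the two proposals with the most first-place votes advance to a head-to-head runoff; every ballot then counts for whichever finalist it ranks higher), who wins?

Round 1 first-place votes: Proposal A 9, Proposal B 15, Proposal C 0, Proposal D 16. Proposal D and Proposal B advance.
Runoff: Proposal D is ranked above Proposal B on 16 ballots, Proposal B above Proposal D on 24.

Proposal B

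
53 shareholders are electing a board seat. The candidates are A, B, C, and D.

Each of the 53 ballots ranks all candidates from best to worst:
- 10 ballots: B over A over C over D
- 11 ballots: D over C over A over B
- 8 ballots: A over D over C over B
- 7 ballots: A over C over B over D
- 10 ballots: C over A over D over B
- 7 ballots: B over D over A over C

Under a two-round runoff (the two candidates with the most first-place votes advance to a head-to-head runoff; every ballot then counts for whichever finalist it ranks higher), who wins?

A

Round 1 first-place votes: A 15, B 17, C 10, D 11. B and A advance.
Runoff: B is ranked above A on 17 ballots, A above B on 36.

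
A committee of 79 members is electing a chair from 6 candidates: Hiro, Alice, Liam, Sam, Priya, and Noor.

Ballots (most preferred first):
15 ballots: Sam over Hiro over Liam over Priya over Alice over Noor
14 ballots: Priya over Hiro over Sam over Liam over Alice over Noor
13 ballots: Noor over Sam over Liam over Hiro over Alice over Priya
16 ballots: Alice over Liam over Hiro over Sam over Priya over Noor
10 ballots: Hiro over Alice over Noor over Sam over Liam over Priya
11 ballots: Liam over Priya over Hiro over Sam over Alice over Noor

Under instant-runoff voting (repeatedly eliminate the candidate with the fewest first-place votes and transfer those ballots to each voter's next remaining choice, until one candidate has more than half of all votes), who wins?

Round 1: Hiro 10, Alice 16, Liam 11, Sam 15, Priya 14, Noor 13. Hiro eliminated.
Round 2: Alice 26, Liam 11, Sam 15, Priya 14, Noor 13. Liam eliminated.
Round 3: Alice 26, Sam 15, Priya 25, Noor 13. Noor eliminated.
Round 4: Alice 26, Sam 28, Priya 25. Priya eliminated.
Round 5: Alice 26, Sam 53. Sam has a majority (≥40).

Sam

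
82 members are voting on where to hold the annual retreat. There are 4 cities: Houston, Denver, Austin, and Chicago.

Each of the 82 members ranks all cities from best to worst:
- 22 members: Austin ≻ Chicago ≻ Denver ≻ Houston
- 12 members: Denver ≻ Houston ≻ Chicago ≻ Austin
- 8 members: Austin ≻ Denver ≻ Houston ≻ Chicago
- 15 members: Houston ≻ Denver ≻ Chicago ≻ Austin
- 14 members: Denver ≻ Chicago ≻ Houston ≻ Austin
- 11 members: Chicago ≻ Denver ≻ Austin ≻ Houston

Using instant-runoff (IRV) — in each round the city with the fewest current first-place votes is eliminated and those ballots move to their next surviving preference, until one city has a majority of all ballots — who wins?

Round 1: Houston 15, Denver 26, Austin 30, Chicago 11. Chicago eliminated.
Round 2: Houston 15, Denver 37, Austin 30. Houston eliminated.
Round 3: Denver 52, Austin 30. Denver has a majority (≥42).

Denver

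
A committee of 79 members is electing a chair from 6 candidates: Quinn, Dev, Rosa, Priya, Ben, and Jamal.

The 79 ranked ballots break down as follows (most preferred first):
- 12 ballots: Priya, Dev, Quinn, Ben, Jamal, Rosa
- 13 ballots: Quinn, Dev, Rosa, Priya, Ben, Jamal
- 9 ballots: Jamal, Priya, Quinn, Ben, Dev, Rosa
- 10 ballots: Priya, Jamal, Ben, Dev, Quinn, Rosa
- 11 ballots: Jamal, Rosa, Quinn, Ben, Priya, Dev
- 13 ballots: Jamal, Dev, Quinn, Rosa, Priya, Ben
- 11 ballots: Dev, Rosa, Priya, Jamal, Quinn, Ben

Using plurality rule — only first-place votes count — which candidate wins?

Jamal

First-place votes: Quinn 13, Dev 11, Rosa 0, Priya 22, Ben 0, Jamal 33.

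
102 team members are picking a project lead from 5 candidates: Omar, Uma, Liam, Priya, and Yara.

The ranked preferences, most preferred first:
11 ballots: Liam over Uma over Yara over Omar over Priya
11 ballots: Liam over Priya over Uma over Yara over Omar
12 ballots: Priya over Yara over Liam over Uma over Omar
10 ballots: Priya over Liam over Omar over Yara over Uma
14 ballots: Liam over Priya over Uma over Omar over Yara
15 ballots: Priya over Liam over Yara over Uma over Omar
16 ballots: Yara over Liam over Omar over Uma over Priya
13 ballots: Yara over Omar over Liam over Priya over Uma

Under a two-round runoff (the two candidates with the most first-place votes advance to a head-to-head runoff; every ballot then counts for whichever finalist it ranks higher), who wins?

Liam

Round 1 first-place votes: Omar 0, Uma 0, Liam 36, Priya 37, Yara 29. Priya and Liam advance.
Runoff: Priya is ranked above Liam on 37 ballots, Liam above Priya on 65.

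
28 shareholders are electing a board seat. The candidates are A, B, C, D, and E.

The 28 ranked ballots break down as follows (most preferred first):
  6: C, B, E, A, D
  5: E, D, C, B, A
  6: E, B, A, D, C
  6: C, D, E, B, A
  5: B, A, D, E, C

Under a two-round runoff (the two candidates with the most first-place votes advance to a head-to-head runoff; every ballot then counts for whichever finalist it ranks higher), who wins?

E

Round 1 first-place votes: A 0, B 5, C 12, D 0, E 11. C and E advance.
Runoff: C is ranked above E on 12 ballots, E above C on 16.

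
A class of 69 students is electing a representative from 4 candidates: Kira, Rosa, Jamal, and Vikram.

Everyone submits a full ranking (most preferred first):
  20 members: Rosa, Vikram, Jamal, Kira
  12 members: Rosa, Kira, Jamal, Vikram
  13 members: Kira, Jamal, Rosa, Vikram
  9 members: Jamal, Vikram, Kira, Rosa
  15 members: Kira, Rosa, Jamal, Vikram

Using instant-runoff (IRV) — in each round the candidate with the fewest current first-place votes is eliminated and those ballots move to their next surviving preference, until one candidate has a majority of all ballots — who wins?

Kira

Round 1: Kira 28, Rosa 32, Jamal 9, Vikram 0. Vikram eliminated.
Round 2: Kira 28, Rosa 32, Jamal 9. Jamal eliminated.
Round 3: Kira 37, Rosa 32. Kira has a majority (≥35).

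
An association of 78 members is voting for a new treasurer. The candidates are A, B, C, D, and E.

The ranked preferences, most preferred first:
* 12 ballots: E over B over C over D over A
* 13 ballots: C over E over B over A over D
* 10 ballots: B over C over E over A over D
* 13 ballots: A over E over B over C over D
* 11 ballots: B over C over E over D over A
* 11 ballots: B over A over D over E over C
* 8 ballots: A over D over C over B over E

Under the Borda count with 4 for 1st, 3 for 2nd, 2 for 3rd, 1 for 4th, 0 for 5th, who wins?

A: 12×0 + 13×1 + 10×1 + 13×4 + 11×0 + 11×3 + 8×4 = 140
B: 12×3 + 13×2 + 10×4 + 13×2 + 11×4 + 11×4 + 8×1 = 224
C: 12×2 + 13×4 + 10×3 + 13×1 + 11×3 + 11×0 + 8×2 = 168
D: 12×1 + 13×0 + 10×0 + 13×0 + 11×1 + 11×2 + 8×3 = 69
E: 12×4 + 13×3 + 10×2 + 13×3 + 11×2 + 11×1 + 8×0 = 179

B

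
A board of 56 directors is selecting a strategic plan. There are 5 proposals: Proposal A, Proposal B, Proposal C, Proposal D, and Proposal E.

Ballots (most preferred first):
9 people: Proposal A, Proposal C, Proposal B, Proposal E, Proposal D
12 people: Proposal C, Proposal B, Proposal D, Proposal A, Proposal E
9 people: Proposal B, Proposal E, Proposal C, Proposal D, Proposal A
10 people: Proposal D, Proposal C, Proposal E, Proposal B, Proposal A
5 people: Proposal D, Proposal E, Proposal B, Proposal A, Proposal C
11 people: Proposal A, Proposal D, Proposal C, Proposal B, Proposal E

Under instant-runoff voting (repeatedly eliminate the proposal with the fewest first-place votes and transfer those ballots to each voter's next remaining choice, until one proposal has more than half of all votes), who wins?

Proposal C

Round 1: Proposal A 20, Proposal B 9, Proposal C 12, Proposal D 15, Proposal E 0. Proposal E eliminated.
Round 2: Proposal A 20, Proposal B 9, Proposal C 12, Proposal D 15. Proposal B eliminated.
Round 3: Proposal A 20, Proposal C 21, Proposal D 15. Proposal D eliminated.
Round 4: Proposal A 25, Proposal C 31. Proposal C has a majority (≥29).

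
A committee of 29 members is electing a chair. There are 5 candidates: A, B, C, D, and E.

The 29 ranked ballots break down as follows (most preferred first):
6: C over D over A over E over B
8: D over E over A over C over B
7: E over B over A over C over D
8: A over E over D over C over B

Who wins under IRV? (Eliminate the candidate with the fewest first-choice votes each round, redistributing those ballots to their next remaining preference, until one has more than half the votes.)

A

Round 1: A 8, B 0, C 6, D 8, E 7. B eliminated.
Round 2: A 8, C 6, D 8, E 7. C eliminated.
Round 3: A 8, D 14, E 7. E eliminated.
Round 4: A 15, D 14. A has a majority (≥15).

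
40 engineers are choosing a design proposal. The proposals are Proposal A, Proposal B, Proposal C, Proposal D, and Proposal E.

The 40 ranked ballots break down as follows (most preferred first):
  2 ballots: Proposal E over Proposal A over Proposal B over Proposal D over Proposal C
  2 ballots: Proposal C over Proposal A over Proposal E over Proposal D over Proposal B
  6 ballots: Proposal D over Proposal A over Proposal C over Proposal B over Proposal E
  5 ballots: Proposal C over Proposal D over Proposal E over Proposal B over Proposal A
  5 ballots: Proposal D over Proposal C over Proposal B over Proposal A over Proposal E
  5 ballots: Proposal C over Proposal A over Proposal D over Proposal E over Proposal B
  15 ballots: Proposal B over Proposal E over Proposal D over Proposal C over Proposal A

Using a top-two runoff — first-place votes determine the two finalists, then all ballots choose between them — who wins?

Round 1 first-place votes: Proposal A 0, Proposal B 15, Proposal C 12, Proposal D 11, Proposal E 2. Proposal B and Proposal C advance.
Runoff: Proposal B is ranked above Proposal C on 17 ballots, Proposal C above Proposal B on 23.

Proposal C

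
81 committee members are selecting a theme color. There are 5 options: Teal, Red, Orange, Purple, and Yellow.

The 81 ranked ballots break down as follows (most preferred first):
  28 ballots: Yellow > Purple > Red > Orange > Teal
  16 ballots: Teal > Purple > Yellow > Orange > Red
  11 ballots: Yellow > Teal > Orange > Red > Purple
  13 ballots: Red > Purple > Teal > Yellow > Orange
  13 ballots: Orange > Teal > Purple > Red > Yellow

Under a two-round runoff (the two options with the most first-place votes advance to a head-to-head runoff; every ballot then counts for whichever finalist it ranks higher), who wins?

Round 1 first-place votes: Teal 16, Red 13, Orange 13, Purple 0, Yellow 39. Yellow and Teal advance.
Runoff: Yellow is ranked above Teal on 39 ballots, Teal above Yellow on 42.

Teal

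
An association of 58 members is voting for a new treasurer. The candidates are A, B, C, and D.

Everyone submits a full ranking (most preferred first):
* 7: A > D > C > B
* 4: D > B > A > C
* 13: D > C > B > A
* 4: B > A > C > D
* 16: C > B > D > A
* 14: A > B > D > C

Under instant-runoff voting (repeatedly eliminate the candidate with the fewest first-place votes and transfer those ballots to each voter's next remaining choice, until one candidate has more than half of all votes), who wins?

D

Round 1: A 21, B 4, C 16, D 17. B eliminated.
Round 2: A 25, C 16, D 17. C eliminated.
Round 3: A 25, D 33. D has a majority (≥30).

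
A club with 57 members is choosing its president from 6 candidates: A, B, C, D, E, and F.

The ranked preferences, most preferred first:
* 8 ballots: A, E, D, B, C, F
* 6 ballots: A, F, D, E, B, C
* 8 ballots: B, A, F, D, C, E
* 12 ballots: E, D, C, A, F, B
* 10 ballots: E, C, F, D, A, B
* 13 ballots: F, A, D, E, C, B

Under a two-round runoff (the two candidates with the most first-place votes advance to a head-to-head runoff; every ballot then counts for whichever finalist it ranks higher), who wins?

A

Round 1 first-place votes: A 14, B 8, C 0, D 0, E 22, F 13. E and A advance.
Runoff: E is ranked above A on 22 ballots, A above E on 35.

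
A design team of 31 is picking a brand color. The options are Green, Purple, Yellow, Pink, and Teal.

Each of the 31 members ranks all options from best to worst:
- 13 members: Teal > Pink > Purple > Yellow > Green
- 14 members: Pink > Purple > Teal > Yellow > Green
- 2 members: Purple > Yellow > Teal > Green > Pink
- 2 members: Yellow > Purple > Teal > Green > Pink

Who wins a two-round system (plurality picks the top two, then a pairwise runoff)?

Round 1 first-place votes: Green 0, Purple 2, Yellow 2, Pink 14, Teal 13. Pink and Teal advance.
Runoff: Pink is ranked above Teal on 14 ballots, Teal above Pink on 17.

Teal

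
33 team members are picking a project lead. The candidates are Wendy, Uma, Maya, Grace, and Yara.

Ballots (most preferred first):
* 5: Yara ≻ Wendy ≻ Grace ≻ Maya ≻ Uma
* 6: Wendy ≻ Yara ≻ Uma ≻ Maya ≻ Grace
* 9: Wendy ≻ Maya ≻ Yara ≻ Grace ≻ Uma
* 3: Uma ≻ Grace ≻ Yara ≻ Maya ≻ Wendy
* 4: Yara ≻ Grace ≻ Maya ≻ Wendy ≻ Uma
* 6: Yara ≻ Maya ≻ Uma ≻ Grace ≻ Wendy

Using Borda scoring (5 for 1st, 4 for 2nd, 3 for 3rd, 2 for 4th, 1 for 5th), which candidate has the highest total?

Yara

Wendy: 5×4 + 6×5 + 9×5 + 3×1 + 4×2 + 6×1 = 112
Uma: 5×1 + 6×3 + 9×1 + 3×5 + 4×1 + 6×3 = 69
Maya: 5×2 + 6×2 + 9×4 + 3×2 + 4×3 + 6×4 = 100
Grace: 5×3 + 6×1 + 9×2 + 3×4 + 4×4 + 6×2 = 79
Yara: 5×5 + 6×4 + 9×3 + 3×3 + 4×5 + 6×5 = 135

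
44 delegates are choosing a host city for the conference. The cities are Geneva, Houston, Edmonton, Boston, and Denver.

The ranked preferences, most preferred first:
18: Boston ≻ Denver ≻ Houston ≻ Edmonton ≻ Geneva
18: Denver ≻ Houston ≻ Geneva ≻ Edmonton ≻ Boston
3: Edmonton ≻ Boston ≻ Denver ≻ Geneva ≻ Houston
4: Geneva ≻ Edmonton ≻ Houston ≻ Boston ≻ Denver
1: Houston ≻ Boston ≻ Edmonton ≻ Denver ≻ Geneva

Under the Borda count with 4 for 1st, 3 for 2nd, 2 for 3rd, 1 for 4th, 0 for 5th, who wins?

Geneva: 18×0 + 18×2 + 3×1 + 4×4 + 1×0 = 55
Houston: 18×2 + 18×3 + 3×0 + 4×2 + 1×4 = 102
Edmonton: 18×1 + 18×1 + 3×4 + 4×3 + 1×2 = 62
Boston: 18×4 + 18×0 + 3×3 + 4×1 + 1×3 = 88
Denver: 18×3 + 18×4 + 3×2 + 4×0 + 1×1 = 133

Denver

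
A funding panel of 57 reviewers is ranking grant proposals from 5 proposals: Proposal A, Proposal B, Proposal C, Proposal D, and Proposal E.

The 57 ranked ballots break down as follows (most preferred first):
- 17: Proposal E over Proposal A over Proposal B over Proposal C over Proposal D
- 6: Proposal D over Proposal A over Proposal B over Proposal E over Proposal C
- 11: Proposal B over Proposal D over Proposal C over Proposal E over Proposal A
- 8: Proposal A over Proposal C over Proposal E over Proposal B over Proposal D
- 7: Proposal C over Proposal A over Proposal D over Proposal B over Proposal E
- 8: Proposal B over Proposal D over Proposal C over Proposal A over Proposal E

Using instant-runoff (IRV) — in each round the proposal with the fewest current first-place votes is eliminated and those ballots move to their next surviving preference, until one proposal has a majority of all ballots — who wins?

Proposal A

Round 1: Proposal A 8, Proposal B 19, Proposal C 7, Proposal D 6, Proposal E 17. Proposal D eliminated.
Round 2: Proposal A 14, Proposal B 19, Proposal C 7, Proposal E 17. Proposal C eliminated.
Round 3: Proposal A 21, Proposal B 19, Proposal E 17. Proposal E eliminated.
Round 4: Proposal A 38, Proposal B 19. Proposal A has a majority (≥29).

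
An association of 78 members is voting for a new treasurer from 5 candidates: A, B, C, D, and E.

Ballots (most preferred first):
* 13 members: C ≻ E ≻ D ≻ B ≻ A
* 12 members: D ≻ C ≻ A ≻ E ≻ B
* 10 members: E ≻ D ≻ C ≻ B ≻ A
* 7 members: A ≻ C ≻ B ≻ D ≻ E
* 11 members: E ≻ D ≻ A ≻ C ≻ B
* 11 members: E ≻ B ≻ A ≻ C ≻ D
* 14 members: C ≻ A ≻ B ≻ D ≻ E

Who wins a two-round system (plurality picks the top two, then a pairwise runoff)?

Round 1 first-place votes: A 7, B 0, C 27, D 12, E 32. E and C advance.
Runoff: E is ranked above C on 32 ballots, C above E on 46.

C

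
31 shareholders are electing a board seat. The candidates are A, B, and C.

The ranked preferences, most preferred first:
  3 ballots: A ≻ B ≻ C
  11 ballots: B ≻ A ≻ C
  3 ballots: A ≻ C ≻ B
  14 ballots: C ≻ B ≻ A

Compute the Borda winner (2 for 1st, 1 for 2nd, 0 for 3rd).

B

A: 3×2 + 11×1 + 3×2 + 14×0 = 23
B: 3×1 + 11×2 + 3×0 + 14×1 = 39
C: 3×0 + 11×0 + 3×1 + 14×2 = 31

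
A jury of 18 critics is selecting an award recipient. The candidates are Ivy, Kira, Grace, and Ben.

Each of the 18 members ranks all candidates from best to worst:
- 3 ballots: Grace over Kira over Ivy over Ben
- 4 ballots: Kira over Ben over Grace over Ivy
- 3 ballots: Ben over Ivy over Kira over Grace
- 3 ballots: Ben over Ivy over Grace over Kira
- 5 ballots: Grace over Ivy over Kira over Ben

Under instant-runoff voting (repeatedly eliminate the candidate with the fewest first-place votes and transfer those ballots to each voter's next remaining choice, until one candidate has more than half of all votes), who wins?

Ben

Round 1: Ivy 0, Kira 4, Grace 8, Ben 6. Ivy eliminated.
Round 2: Kira 4, Grace 8, Ben 6. Kira eliminated.
Round 3: Grace 8, Ben 10. Ben has a majority (≥10).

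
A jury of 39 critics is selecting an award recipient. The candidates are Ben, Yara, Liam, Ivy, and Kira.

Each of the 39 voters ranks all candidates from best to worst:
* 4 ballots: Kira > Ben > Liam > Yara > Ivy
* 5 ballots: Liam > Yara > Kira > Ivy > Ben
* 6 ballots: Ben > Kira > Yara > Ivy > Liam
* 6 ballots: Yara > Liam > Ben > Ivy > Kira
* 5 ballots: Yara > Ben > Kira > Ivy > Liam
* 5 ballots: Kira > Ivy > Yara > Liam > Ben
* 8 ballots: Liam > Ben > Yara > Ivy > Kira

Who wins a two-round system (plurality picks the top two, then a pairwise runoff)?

Yara

Round 1 first-place votes: Ben 6, Yara 11, Liam 13, Ivy 0, Kira 9. Liam and Yara advance.
Runoff: Liam is ranked above Yara on 17 ballots, Yara above Liam on 22.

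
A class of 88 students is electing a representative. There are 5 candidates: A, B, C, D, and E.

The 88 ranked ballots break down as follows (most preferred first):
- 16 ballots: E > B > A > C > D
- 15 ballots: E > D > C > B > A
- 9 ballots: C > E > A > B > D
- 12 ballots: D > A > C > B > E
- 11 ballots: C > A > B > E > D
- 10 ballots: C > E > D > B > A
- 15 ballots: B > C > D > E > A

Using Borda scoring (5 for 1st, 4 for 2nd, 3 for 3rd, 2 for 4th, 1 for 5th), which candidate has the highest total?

C

A: 16×3 + 15×1 + 9×3 + 12×4 + 11×4 + 10×1 + 15×1 = 207
B: 16×4 + 15×2 + 9×2 + 12×2 + 11×3 + 10×2 + 15×5 = 264
C: 16×2 + 15×3 + 9×5 + 12×3 + 11×5 + 10×5 + 15×4 = 323
D: 16×1 + 15×4 + 9×1 + 12×5 + 11×1 + 10×3 + 15×3 = 231
E: 16×5 + 15×5 + 9×4 + 12×1 + 11×2 + 10×4 + 15×2 = 295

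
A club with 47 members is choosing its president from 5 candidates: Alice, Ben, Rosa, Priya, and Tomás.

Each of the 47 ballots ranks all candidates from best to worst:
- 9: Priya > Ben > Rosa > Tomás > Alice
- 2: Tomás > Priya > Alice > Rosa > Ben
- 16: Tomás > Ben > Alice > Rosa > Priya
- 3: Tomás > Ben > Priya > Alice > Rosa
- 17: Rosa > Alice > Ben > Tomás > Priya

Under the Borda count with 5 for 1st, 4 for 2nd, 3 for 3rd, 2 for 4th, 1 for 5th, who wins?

Alice: 9×1 + 2×3 + 16×3 + 3×2 + 17×4 = 137
Ben: 9×4 + 2×1 + 16×4 + 3×4 + 17×3 = 165
Rosa: 9×3 + 2×2 + 16×2 + 3×1 + 17×5 = 151
Priya: 9×5 + 2×4 + 16×1 + 3×3 + 17×1 = 95
Tomás: 9×2 + 2×5 + 16×5 + 3×5 + 17×2 = 157

Ben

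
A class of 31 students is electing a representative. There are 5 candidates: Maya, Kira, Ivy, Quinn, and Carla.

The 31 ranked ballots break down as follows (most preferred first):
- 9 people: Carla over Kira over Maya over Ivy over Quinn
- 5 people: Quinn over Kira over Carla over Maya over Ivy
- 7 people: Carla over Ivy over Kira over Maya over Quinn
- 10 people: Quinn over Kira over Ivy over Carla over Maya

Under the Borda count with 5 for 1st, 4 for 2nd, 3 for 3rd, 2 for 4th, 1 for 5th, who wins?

Maya: 9×3 + 5×2 + 7×2 + 10×1 = 61
Kira: 9×4 + 5×4 + 7×3 + 10×4 = 117
Ivy: 9×2 + 5×1 + 7×4 + 10×3 = 81
Quinn: 9×1 + 5×5 + 7×1 + 10×5 = 91
Carla: 9×5 + 5×3 + 7×5 + 10×2 = 115

Kira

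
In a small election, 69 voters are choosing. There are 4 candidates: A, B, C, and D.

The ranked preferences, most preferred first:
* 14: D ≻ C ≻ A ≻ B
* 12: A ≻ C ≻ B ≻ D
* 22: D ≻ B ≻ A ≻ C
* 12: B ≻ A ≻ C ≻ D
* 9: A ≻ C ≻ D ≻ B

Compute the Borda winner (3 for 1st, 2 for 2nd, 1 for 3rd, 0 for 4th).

A: 14×1 + 12×3 + 22×1 + 12×2 + 9×3 = 123
B: 14×0 + 12×1 + 22×2 + 12×3 + 9×0 = 92
C: 14×2 + 12×2 + 22×0 + 12×1 + 9×2 = 82
D: 14×3 + 12×0 + 22×3 + 12×0 + 9×1 = 117

A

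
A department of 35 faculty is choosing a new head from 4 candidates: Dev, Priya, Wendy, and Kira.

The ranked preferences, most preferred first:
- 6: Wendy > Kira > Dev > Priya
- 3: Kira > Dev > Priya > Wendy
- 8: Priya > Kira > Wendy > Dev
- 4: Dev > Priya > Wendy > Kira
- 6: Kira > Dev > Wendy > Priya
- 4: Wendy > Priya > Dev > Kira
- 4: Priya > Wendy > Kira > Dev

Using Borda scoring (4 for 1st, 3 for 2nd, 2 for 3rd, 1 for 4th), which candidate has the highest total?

Kira

Dev: 6×2 + 3×3 + 8×1 + 4×4 + 6×3 + 4×2 + 4×1 = 75
Priya: 6×1 + 3×2 + 8×4 + 4×3 + 6×1 + 4×3 + 4×4 = 90
Wendy: 6×4 + 3×1 + 8×2 + 4×2 + 6×2 + 4×4 + 4×3 = 91
Kira: 6×3 + 3×4 + 8×3 + 4×1 + 6×4 + 4×1 + 4×2 = 94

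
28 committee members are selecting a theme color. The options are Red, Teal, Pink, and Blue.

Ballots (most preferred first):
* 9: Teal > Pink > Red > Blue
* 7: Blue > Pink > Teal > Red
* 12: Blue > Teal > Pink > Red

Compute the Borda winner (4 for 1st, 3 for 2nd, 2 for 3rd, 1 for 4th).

Red: 9×2 + 7×1 + 12×1 = 37
Teal: 9×4 + 7×2 + 12×3 = 86
Pink: 9×3 + 7×3 + 12×2 = 72
Blue: 9×1 + 7×4 + 12×4 = 85

Teal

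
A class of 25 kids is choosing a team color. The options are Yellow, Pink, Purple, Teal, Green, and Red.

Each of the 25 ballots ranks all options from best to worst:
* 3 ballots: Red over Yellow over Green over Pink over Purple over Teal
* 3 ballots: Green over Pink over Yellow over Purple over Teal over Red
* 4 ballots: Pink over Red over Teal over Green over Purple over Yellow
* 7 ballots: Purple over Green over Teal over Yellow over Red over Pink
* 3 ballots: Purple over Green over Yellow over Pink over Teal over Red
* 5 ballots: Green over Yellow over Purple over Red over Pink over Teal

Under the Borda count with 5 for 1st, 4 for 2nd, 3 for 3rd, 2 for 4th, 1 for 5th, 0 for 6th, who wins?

Yellow: 3×4 + 3×3 + 4×0 + 7×2 + 3×3 + 5×4 = 64
Pink: 3×2 + 3×4 + 4×5 + 7×0 + 3×2 + 5×1 = 49
Purple: 3×1 + 3×2 + 4×1 + 7×5 + 3×5 + 5×3 = 78
Teal: 3×0 + 3×1 + 4×3 + 7×3 + 3×1 + 5×0 = 39
Green: 3×3 + 3×5 + 4×2 + 7×4 + 3×4 + 5×5 = 97
Red: 3×5 + 3×0 + 4×4 + 7×1 + 3×0 + 5×2 = 48

Green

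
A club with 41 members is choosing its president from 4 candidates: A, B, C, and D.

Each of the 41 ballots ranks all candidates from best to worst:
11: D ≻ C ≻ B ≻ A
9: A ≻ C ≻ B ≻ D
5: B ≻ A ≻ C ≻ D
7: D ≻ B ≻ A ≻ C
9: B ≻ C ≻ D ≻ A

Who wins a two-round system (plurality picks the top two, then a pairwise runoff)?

B

Round 1 first-place votes: A 9, B 14, C 0, D 18. D and B advance.
Runoff: D is ranked above B on 18 ballots, B above D on 23.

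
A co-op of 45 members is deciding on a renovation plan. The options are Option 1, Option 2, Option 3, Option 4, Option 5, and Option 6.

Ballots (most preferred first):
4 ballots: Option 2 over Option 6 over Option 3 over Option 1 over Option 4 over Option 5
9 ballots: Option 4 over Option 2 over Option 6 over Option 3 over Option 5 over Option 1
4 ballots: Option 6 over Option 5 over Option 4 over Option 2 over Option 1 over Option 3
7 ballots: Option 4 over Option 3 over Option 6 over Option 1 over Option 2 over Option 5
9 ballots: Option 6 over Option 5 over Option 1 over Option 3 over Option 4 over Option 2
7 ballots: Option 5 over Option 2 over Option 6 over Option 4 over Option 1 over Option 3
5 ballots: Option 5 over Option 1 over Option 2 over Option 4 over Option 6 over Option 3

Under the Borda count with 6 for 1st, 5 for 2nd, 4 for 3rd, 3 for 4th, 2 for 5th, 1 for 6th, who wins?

Option 6

Option 1: 4×3 + 9×1 + 4×2 + 7×3 + 9×4 + 7×2 + 5×5 = 125
Option 2: 4×6 + 9×5 + 4×3 + 7×2 + 9×1 + 7×5 + 5×4 = 159
Option 3: 4×4 + 9×3 + 4×1 + 7×5 + 9×3 + 7×1 + 5×1 = 121
Option 4: 4×2 + 9×6 + 4×4 + 7×6 + 9×2 + 7×3 + 5×3 = 174
Option 5: 4×1 + 9×2 + 4×5 + 7×1 + 9×5 + 7×6 + 5×6 = 166
Option 6: 4×5 + 9×4 + 4×6 + 7×4 + 9×6 + 7×4 + 5×2 = 200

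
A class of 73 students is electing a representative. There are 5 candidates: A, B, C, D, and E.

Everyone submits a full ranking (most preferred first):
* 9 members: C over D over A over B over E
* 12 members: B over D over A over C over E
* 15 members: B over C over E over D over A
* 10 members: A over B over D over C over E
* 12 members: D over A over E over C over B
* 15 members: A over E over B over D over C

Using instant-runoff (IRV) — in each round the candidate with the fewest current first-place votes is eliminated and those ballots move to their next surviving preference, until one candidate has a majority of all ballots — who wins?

Round 1: A 25, B 27, C 9, D 12, E 0. E eliminated.
Round 2: A 25, B 27, C 9, D 12. C eliminated.
Round 3: A 25, B 27, D 21. D eliminated.
Round 4: A 46, B 27. A has a majority (≥37).

A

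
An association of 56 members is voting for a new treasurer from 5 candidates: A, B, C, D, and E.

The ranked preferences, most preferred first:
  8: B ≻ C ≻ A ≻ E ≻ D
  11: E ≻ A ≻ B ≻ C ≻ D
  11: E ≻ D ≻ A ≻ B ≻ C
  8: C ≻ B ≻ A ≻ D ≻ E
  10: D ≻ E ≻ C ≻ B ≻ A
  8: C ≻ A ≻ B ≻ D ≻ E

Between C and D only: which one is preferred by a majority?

C is ranked above D on 35 ballots; D above C on 21.

C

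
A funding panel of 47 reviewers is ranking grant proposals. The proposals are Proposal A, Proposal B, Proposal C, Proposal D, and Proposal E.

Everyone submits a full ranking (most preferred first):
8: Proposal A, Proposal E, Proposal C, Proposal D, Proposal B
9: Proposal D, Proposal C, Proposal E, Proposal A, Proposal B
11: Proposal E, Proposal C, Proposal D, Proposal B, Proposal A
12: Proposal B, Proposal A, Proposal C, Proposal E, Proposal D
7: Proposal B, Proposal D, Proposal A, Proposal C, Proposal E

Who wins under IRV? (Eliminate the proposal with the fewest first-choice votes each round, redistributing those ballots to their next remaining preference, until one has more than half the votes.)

Round 1: Proposal A 8, Proposal B 19, Proposal C 0, Proposal D 9, Proposal E 11. Proposal C eliminated.
Round 2: Proposal A 8, Proposal B 19, Proposal D 9, Proposal E 11. Proposal A eliminated.
Round 3: Proposal B 19, Proposal D 9, Proposal E 19. Proposal D eliminated.
Round 4: Proposal B 19, Proposal E 28. Proposal E has a majority (≥24).

Proposal E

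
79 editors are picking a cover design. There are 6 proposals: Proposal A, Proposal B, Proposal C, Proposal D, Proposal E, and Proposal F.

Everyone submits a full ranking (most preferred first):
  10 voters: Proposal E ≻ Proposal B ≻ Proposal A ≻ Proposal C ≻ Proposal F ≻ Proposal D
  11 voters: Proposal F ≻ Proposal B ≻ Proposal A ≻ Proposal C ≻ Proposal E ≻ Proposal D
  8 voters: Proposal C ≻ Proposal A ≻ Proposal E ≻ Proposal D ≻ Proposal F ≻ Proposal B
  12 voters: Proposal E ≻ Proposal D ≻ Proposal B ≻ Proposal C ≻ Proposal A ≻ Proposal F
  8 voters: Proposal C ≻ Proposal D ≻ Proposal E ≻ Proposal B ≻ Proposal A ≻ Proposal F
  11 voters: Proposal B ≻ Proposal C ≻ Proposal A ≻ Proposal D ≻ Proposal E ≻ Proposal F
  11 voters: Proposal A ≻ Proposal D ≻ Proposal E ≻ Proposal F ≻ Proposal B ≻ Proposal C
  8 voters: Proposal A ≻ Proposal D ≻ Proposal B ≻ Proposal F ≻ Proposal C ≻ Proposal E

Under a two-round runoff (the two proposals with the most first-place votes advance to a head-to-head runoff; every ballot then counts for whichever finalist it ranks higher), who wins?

Proposal A

Round 1 first-place votes: Proposal A 19, Proposal B 11, Proposal C 16, Proposal D 0, Proposal E 22, Proposal F 11. Proposal E and Proposal A advance.
Runoff: Proposal E is ranked above Proposal A on 30 ballots, Proposal A above Proposal E on 49.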